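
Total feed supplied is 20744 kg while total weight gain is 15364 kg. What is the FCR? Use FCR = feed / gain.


FCR = feed consumed / weight gained
FCR = 20744 kg / 15364 kg = 1.35017

1.35017


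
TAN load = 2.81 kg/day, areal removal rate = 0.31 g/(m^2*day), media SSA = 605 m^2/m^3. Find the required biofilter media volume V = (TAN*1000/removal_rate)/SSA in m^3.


A = 2.81*1000 / 0.31 = 9064.5161 m^2
V = 9064.5161 / 605 = 14.9827

14.9827 m^3


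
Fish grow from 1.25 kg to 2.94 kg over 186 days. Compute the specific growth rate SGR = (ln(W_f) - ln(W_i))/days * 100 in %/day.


ln(W_f) = ln(2.94) = 1.0784096
ln(W_i) = ln(1.25) = 0.22314355
ln(W_f) - ln(W_i) = 1.0784096 - 0.22314355 = 0.85526605
SGR = 0.85526605 / 186 * 100 = 0.45982 %/day

0.45982 %/day


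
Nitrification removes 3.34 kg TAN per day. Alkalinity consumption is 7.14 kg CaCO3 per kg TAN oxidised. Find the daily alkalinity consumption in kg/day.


Alkalinity factor: 7.14 kg CaCO3 consumed per kg TAN nitrified
alk = 3.34 kg TAN * 7.14 = 23.8476 kg CaCO3/day

23.8476 kg CaCO3/day


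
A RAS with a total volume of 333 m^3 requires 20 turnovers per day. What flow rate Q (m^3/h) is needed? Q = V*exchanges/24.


Daily recirculation volume = 333 m^3 * 20 = 6660 m^3/day
Flow rate Q = daily volume / 24 h = 6660 / 24 = 277.5 m^3/h

277.5 m^3/h


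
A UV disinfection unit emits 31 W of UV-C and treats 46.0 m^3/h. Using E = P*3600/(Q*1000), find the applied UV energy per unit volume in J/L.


Energy delivered per hour = 31 W * 3600 s = 111600 J/h
Volume treated per hour = 46.0 m^3/h * 1000 = 46000 L/h
dose = 111600 / 46000 = 2.42609 J/L

2.42609 J/L


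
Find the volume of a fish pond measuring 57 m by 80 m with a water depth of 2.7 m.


Base area = L * W = 57 * 80 = 4560 m^2
Volume = area * depth = 4560 * 2.7 = 12312 m^3

12312 m^3


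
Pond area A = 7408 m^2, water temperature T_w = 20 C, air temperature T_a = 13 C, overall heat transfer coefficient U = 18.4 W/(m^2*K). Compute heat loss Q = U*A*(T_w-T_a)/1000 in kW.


Temperature difference dT = 20 - 13 = 7 K
Heat loss (W) = U * A * dT = 18.4 * 7408 * 7 = 954150.4 W
Convert to kW: 954150.4 / 1000 = 954.1504 kW

954.1504 kW


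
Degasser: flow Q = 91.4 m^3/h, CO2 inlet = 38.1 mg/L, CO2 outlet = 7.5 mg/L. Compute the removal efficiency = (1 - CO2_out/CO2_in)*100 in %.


CO2_out / CO2_in = 7.5 / 38.1 = 0.19685039
Fraction remaining = 0.19685039
efficiency = (1 - 0.19685039) * 100 = 80.315 %

80.315 %


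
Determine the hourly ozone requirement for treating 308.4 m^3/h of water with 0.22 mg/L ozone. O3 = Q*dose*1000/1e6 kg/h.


O3 demand (mg/h) = Q * dose * 1000 = 308.4 * 0.22 * 1000 = 67848 mg/h
Convert mg to kg: 67848 / 1e6 = 0.067848 kg/h

0.067848 kg/h


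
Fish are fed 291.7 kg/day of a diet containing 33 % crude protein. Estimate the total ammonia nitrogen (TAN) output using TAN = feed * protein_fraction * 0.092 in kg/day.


Protein in feed = 291.7 * 33/100 = 96.261 kg/day
TAN = protein * 0.092 = 96.261 * 0.092 = 8.856012 kg/day

8.856012 kg/day


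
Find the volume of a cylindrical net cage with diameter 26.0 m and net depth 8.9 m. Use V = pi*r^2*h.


r = d/2 = 26.0/2 = 13 m
Base area = pi*r^2 = pi*13^2 = 530.92916 m^2
Volume = 530.92916 * 8.9 = 4725.27 m^3

4725.27 m^3


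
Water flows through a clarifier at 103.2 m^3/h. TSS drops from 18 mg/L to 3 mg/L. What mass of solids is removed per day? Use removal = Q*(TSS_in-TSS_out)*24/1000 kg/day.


Concentration drop: TSS_in - TSS_out = 18 - 3 = 15 mg/L
Hourly solids removed = Q * dTSS = 103.2 m^3/h * 15 mg/L = 1548 g/h  (m^3/h * mg/L = g/h)
Daily solids removed = 1548 * 24 = 37152 g/day
Convert g to kg: 37152 / 1000 = 37.152 kg/day

37.152 kg/day


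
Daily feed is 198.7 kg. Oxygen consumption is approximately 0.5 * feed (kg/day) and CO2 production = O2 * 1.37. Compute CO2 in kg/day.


O2 = 198.7 * 0.5 = 99.35
CO2 = 99.35 * 1.37 = 136.1095

136.1095 kg/day


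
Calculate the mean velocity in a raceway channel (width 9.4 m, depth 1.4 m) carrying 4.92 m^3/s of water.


Cross-sectional area = W * d = 9.4 * 1.4 = 13.16 m^2
Velocity = Q / A = 4.92 / 13.16 = 0.37386 m/s

0.37386 m/s


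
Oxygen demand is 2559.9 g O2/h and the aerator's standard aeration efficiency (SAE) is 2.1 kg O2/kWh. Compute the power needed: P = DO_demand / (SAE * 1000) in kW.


SAE in g O2/kWh = 2.1 * 1000 = 2100 g/kWh
P = DO_demand / SAE_g = 2559.9 / 2100 = 1.219 kW

1.219 kW


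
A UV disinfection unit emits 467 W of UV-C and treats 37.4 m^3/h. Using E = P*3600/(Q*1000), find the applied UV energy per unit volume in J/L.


Energy delivered per hour = 467 W * 3600 s = 1681200 J/h
Volume treated per hour = 37.4 m^3/h * 1000 = 37400 L/h
dose = 1681200 / 37400 = 44.9519 J/L

44.9519 J/L


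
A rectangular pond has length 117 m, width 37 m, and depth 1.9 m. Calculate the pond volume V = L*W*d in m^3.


Base area = L * W = 117 * 37 = 4329 m^2
Volume = area * depth = 4329 * 1.9 = 8225.1 m^3

8225.1 m^3


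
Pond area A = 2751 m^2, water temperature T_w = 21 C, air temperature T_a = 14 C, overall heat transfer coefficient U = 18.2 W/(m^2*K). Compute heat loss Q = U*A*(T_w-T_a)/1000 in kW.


Temperature difference dT = 21 - 14 = 7 K
Heat loss (W) = U * A * dT = 18.2 * 2751 * 7 = 350477.4 W
Convert to kW: 350477.4 / 1000 = 350.4774 kW

350.4774 kW


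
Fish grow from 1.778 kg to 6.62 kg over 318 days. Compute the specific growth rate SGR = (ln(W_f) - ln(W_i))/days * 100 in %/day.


ln(W_f) = ln(6.62) = 1.8900954
ln(W_i) = ln(1.778) = 0.57548914
ln(W_f) - ln(W_i) = 1.8900954 - 0.57548914 = 1.3146063
SGR = 1.3146063 / 318 * 100 = 0.413398 %/day

0.413398 %/day


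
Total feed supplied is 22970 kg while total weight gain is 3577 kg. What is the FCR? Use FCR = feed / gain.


FCR = feed consumed / weight gained
FCR = 22970 kg / 3577 kg = 6.42158

6.42158


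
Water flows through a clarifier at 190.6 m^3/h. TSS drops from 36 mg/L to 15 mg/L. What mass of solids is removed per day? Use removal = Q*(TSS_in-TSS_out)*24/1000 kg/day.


Concentration drop: TSS_in - TSS_out = 36 - 15 = 21 mg/L
Hourly solids removed = Q * dTSS = 190.6 m^3/h * 21 mg/L = 4002.6 g/h  (m^3/h * mg/L = g/h)
Daily solids removed = 4002.6 * 24 = 96062.4 g/day
Convert g to kg: 96062.4 / 1000 = 96.0624 kg/day

96.0624 kg/day


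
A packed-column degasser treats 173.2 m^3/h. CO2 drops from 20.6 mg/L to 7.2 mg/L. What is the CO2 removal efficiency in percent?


CO2_out / CO2_in = 7.2 / 20.6 = 0.34951456
Fraction remaining = 0.34951456
efficiency = (1 - 0.34951456) * 100 = 65.0485 %

65.0485 %


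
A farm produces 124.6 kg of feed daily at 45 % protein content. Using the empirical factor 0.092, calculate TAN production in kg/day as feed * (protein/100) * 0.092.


Protein in feed = 124.6 * 45/100 = 56.07 kg/day
TAN = protein * 0.092 = 56.07 * 0.092 = 5.15844 kg/day

5.15844 kg/day


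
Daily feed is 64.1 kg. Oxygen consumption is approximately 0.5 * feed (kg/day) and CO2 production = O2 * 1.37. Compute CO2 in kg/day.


O2 = 64.1 * 0.5 = 32.05
CO2 = 32.05 * 1.37 = 43.9085

43.9085 kg/day


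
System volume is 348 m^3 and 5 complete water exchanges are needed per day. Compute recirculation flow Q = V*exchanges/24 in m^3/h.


Daily recirculation volume = 348 m^3 * 5 = 1740 m^3/day
Flow rate Q = daily volume / 24 h = 1740 / 24 = 72.5 m^3/h

72.5 m^3/h


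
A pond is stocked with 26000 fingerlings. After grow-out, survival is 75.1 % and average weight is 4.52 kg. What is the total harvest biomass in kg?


Survivors = 26000 * 75.1/100 = 19526 fish
Harvest biomass = survivors * W_f = 19526 * 4.52 = 88257.52 kg

88257.52 kg


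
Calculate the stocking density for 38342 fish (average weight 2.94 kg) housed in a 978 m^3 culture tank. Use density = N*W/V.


Total biomass = 38342 fish * 2.94 kg = 112725.48 kg
Density = total biomass / volume = 112725.48 / 978 = 115.261 kg/m^3

115.261 kg/m^3


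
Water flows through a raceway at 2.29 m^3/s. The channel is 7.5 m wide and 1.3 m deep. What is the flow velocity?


Cross-sectional area = W * d = 7.5 * 1.3 = 9.75 m^2
Velocity = Q / A = 2.29 / 9.75 = 0.234872 m/s

0.234872 m/s


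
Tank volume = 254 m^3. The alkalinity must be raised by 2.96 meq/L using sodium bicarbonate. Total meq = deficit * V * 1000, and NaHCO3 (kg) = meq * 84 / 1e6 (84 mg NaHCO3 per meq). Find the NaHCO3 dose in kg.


Tank volume in L = 254 m^3 * 1000 = 254000 L
Total meq required = 2.96 meq/L * 254000 L = 751840 meq
NaHCO3 mass = 751840 meq * 84 mg/meq / 1e6 = 63.1546 kg

63.1546 kg


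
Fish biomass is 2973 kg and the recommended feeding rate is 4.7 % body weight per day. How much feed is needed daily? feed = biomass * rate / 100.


Feeding rate fraction = 4.7% / 100 = 0.047
Daily feed = 2973 kg * 0.047 = 139.731 kg/day

139.731 kg/day


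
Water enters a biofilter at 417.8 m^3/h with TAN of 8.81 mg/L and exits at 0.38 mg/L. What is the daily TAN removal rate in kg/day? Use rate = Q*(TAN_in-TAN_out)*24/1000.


Concentration drop: TAN_in - TAN_out = 8.81 - 0.38 = 8.43 mg/L
Hourly TAN removed = Q * dTAN = 417.8 m^3/h * 8.43 mg/L = 3522.054 g/h  (m^3/h * mg/L = g/h)
Daily TAN removed = 3522.054 * 24 = 84529.296 g/day
Convert to kg/day: 84529.296 / 1000 = 84.529296 kg/day

84.529296 kg/day


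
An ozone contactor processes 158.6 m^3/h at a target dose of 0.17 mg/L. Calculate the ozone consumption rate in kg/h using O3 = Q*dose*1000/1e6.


O3 demand (mg/h) = Q * dose * 1000 = 158.6 * 0.17 * 1000 = 26962 mg/h
Convert mg to kg: 26962 / 1e6 = 0.026962 kg/h

0.026962 kg/h


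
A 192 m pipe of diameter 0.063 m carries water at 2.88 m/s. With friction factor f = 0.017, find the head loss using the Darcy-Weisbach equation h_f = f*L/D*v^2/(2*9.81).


v^2 = 2.88^2 = 8.2944 m^2/s^2
L/D = 192/0.063 = 3047.619
h_f = f*(L/D)*v^2/(2g) = 0.017 * 3047.619 * 8.2944 / 19.62 = 21.9026 m

21.9026 m


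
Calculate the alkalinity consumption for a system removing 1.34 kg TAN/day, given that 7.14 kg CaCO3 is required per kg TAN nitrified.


Alkalinity factor: 7.14 kg CaCO3 consumed per kg TAN nitrified
alk = 1.34 kg TAN * 7.14 = 9.5676 kg CaCO3/day

9.5676 kg CaCO3/day


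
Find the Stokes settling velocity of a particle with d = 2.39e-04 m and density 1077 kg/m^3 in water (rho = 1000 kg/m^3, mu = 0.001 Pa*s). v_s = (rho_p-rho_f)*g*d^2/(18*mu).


Density difference: rho_p - rho_f = 1077 - 1000 = 77 kg/m^3
d^2 = (2.39e-04)^2 = 5.7121e-08 m^2
Numerator = (rho_p - rho_f) * g * d^2 = 77 * 9.81 * 5.7121e-08 = 4.314749e-05
Denominator = 18 * mu = 18 * 0.001 = 0.018
v_s = 4.314749e-05 / 0.018 = 0.00239708 m/s
Check: Re = rho_f * v_s * d / mu = 1000 * 0.00239708 * 2.39e-04 / 0.001 = 0.573 < 1, so Stokes' law applies.

0.00239708 m/s


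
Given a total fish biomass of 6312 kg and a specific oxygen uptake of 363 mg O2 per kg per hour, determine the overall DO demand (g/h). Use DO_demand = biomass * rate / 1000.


Total O2 consumption (mg/h) = 6312 kg * 363 mg/(kg*h) = 2291256 mg/h
Convert to g/h: 2291256 / 1000 = 2291.256 g/h

2291.256 g/h


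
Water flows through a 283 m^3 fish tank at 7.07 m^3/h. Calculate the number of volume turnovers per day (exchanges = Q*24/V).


Daily flow volume = 7.07 m^3/h * 24 h = 169.68 m^3/day
Exchanges = daily flow / tank volume = 169.68 / 283 = 0.599576 exchanges/day

0.599576 exchanges/day


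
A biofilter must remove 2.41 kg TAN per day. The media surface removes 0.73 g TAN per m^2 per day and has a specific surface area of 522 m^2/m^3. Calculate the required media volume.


A = 2.41*1000 / 0.73 = 3301.3699 m^2
V = 3301.3699 / 522 = 6.32446

6.32446 m^3


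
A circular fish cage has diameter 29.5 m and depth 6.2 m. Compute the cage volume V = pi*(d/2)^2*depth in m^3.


r = d/2 = 29.5/2 = 14.75 m
Base area = pi*r^2 = pi*14.75^2 = 683.49275 m^2
Volume = 683.49275 * 6.2 = 4237.66 m^3

4237.66 m^3


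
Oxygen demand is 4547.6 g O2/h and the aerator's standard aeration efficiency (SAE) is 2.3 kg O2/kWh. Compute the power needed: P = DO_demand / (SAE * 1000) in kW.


SAE in g O2/kWh = 2.3 * 1000 = 2300 g/kWh
P = DO_demand / SAE_g = 4547.6 / 2300 = 1.97722 kW

1.97722 kW


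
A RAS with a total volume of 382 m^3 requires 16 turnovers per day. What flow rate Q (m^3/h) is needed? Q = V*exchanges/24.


Daily recirculation volume = 382 m^3 * 16 = 6112 m^3/day
Flow rate Q = daily volume / 24 h = 6112 / 24 = 254.667 m^3/h

254.667 m^3/h


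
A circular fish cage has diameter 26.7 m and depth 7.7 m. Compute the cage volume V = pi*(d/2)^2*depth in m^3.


r = d/2 = 26.7/2 = 13.35 m
Base area = pi*r^2 = pi*13.35^2 = 559.9025 m^2
Volume = 559.9025 * 7.7 = 4311.25 m^3

4311.25 m^3


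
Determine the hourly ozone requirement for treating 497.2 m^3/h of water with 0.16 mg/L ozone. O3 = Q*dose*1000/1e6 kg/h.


O3 demand (mg/h) = Q * dose * 1000 = 497.2 * 0.16 * 1000 = 79552 mg/h
Convert mg to kg: 79552 / 1e6 = 0.079552 kg/h

0.079552 kg/h


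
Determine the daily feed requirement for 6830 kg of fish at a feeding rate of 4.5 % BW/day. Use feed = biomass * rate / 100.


Feeding rate fraction = 4.5% / 100 = 0.045
Daily feed = 6830 kg * 0.045 = 307.35 kg/day

307.35 kg/day


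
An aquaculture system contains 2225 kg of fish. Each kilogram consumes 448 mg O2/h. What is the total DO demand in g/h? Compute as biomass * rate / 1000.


Total O2 consumption (mg/h) = 2225 kg * 448 mg/(kg*h) = 996800 mg/h
Convert to g/h: 996800 / 1000 = 996.8 g/h

996.8 g/h


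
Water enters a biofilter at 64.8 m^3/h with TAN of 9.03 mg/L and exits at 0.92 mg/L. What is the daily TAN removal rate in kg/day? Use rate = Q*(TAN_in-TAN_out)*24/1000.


Concentration drop: TAN_in - TAN_out = 9.03 - 0.92 = 8.11 mg/L
Hourly TAN removed = Q * dTAN = 64.8 m^3/h * 8.11 mg/L = 525.528 g/h  (m^3/h * mg/L = g/h)
Daily TAN removed = 525.528 * 24 = 12612.672 g/day
Convert to kg/day: 12612.672 / 1000 = 12.612672 kg/day

12.612672 kg/day


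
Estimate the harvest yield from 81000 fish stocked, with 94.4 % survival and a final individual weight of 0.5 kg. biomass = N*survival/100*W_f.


Survivors = 81000 * 94.4/100 = 76464 fish
Harvest biomass = survivors * W_f = 76464 * 0.5 = 38232 kg

38232 kg


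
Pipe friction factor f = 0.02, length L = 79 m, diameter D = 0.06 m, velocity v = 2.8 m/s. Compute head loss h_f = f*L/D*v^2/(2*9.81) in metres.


v^2 = 2.8^2 = 7.84 m^2/s^2
L/D = 79/0.06 = 1316.6667
h_f = f*(L/D)*v^2/(2g) = 0.02 * 1316.6667 * 7.84 / 19.62 = 10.5226 m

10.5226 m


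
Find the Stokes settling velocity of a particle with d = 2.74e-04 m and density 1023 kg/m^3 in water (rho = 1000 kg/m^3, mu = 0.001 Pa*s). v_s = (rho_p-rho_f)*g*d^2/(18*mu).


Density difference: rho_p - rho_f = 1023 - 1000 = 23 kg/m^3
d^2 = (2.74e-04)^2 = 7.5076e-08 m^2
Numerator = (rho_p - rho_f) * g * d^2 = 23 * 9.81 * 7.5076e-08 = 1.6939398e-05
Denominator = 18 * mu = 18 * 0.001 = 0.018
v_s = 1.6939398e-05 / 0.018 = 9.41078e-04 m/s
Check: Re = rho_f * v_s * d / mu = 1000 * 9.41078e-04 * 2.74e-04 / 0.001 = 0.258 < 1, so Stokes' law applies.

9.41078e-04 m/s


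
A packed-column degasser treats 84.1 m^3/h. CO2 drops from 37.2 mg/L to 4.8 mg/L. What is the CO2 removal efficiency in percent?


CO2_out / CO2_in = 4.8 / 37.2 = 0.12903226
Fraction remaining = 0.12903226
efficiency = (1 - 0.12903226) * 100 = 87.0968 %

87.0968 %


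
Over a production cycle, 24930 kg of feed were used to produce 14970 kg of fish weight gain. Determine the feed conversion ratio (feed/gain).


FCR = feed consumed / weight gained
FCR = 24930 kg / 14970 kg = 1.66533

1.66533


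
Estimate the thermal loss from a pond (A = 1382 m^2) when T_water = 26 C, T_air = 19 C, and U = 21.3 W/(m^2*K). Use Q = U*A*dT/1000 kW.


Temperature difference dT = 26 - 19 = 7 K
Heat loss (W) = U * A * dT = 21.3 * 1382 * 7 = 206056.2 W
Convert to kW: 206056.2 / 1000 = 206.0562 kW

206.0562 kW


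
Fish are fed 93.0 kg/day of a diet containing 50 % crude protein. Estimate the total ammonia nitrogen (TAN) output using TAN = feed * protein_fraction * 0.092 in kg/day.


Protein in feed = 93.0 * 50/100 = 46.5 kg/day
TAN = protein * 0.092 = 46.5 * 0.092 = 4.278 kg/day

4.278 kg/day


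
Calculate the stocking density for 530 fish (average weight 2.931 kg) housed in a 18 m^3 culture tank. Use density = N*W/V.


Total biomass = 530 fish * 2.931 kg = 1553.43 kg
Density = total biomass / volume = 1553.43 / 18 = 86.3017 kg/m^3

86.3017 kg/m^3


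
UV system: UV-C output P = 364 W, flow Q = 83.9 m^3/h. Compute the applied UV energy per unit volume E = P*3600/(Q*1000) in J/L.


Energy delivered per hour = 364 W * 3600 s = 1310400 J/h
Volume treated per hour = 83.9 m^3/h * 1000 = 83900 L/h
dose = 1310400 / 83900 = 15.6186 J/L

15.6186 J/L


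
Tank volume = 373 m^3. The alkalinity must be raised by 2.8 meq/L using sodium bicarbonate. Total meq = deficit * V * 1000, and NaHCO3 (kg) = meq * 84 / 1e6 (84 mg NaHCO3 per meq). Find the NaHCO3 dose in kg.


Tank volume in L = 373 m^3 * 1000 = 373000 L
Total meq required = 2.8 meq/L * 373000 L = 1044400 meq
NaHCO3 mass = 1044400 meq * 84 mg/meq / 1e6 = 87.7296 kg

87.7296 kg


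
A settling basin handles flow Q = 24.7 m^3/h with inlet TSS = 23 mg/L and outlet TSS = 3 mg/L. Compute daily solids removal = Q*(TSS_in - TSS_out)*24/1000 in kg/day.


Concentration drop: TSS_in - TSS_out = 23 - 3 = 20 mg/L
Hourly solids removed = Q * dTSS = 24.7 m^3/h * 20 mg/L = 494 g/h  (m^3/h * mg/L = g/h)
Daily solids removed = 494 * 24 = 11856 g/day
Convert g to kg: 11856 / 1000 = 11.856 kg/day

11.856 kg/day


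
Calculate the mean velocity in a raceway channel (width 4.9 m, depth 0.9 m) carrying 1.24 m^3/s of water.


Cross-sectional area = W * d = 4.9 * 0.9 = 4.41 m^2
Velocity = Q / A = 1.24 / 4.41 = 0.281179 m/s

0.281179 m/s


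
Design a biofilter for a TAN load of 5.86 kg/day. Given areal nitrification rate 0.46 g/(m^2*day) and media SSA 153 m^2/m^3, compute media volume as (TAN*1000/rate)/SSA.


A = 5.86*1000 / 0.46 = 12739.13 m^2
V = 12739.13 / 153 = 83.2623

83.2623 m^3


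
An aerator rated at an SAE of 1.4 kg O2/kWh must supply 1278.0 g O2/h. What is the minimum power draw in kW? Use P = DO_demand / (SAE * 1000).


SAE in g O2/kWh = 1.4 * 1000 = 1400 g/kWh
P = DO_demand / SAE_g = 1278.0 / 1400 = 0.912857 kW

0.912857 kW


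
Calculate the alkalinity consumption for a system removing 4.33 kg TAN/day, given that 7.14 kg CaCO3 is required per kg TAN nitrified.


Alkalinity factor: 7.14 kg CaCO3 consumed per kg TAN nitrified
alk = 4.33 kg TAN * 7.14 = 30.9162 kg CaCO3/day

30.9162 kg CaCO3/day


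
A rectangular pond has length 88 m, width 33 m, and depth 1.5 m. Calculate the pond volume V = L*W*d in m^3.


Base area = L * W = 88 * 33 = 2904 m^2
Volume = area * depth = 2904 * 1.5 = 4356 m^3

4356 m^3


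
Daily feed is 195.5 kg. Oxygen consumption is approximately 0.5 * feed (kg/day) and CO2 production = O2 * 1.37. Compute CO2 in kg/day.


O2 = 195.5 * 0.5 = 97.75
CO2 = 97.75 * 1.37 = 133.9175

133.9175 kg/day


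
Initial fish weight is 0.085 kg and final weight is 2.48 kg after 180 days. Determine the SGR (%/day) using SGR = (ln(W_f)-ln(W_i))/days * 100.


ln(W_f) = ln(2.48) = 0.90825856
ln(W_i) = ln(0.085) = -2.465104
ln(W_f) - ln(W_i) = 0.90825856 - -2.465104 = 3.3733626
SGR = 3.3733626 / 180 * 100 = 1.87409 %/day

1.87409 %/day


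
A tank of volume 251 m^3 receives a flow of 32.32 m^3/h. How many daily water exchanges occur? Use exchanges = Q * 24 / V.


Daily flow volume = 32.32 m^3/h * 24 h = 775.68 m^3/day
Exchanges = daily flow / tank volume = 775.68 / 251 = 3.09036 exchanges/day

3.09036 exchanges/day


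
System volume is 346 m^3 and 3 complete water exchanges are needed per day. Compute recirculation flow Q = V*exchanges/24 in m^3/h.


Daily recirculation volume = 346 m^3 * 3 = 1038 m^3/day
Flow rate Q = daily volume / 24 h = 1038 / 24 = 43.25 m^3/h

43.25 m^3/h


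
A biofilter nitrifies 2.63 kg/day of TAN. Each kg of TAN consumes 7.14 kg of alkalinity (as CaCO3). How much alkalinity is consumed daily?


Alkalinity factor: 7.14 kg CaCO3 consumed per kg TAN nitrified
alk = 2.63 kg TAN * 7.14 = 18.7782 kg CaCO3/day

18.7782 kg CaCO3/day


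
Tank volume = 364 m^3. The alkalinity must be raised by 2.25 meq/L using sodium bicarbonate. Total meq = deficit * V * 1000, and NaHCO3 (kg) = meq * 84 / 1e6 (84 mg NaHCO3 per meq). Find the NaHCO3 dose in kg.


Tank volume in L = 364 m^3 * 1000 = 364000 L
Total meq required = 2.25 meq/L * 364000 L = 819000 meq
NaHCO3 mass = 819000 meq * 84 mg/meq / 1e6 = 68.796 kg

68.796 kg


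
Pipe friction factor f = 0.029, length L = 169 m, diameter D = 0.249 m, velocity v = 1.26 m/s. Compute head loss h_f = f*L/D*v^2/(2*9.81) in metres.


v^2 = 1.26^2 = 1.5876 m^2/s^2
L/D = 169/0.249 = 678.71486
h_f = f*(L/D)*v^2/(2g) = 0.029 * 678.71486 * 1.5876 / 19.62 = 1.59268 m

1.59268 m


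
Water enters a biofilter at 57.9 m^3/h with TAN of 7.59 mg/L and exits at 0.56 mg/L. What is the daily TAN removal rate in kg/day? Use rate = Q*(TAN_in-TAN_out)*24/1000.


Concentration drop: TAN_in - TAN_out = 7.59 - 0.56 = 7.03 mg/L
Hourly TAN removed = Q * dTAN = 57.9 m^3/h * 7.03 mg/L = 407.037 g/h  (m^3/h * mg/L = g/h)
Daily TAN removed = 407.037 * 24 = 9768.888 g/day
Convert to kg/day: 9768.888 / 1000 = 9.768888 kg/day

9.768888 kg/day


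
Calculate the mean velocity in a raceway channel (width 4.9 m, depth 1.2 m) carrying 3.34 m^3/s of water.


Cross-sectional area = W * d = 4.9 * 1.2 = 5.88 m^2
Velocity = Q / A = 3.34 / 5.88 = 0.568027 m/s

0.568027 m/s


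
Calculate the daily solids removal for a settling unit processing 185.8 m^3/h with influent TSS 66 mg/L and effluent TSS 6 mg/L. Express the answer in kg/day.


Concentration drop: TSS_in - TSS_out = 66 - 6 = 60 mg/L
Hourly solids removed = Q * dTSS = 185.8 m^3/h * 60 mg/L = 11148 g/h  (m^3/h * mg/L = g/h)
Daily solids removed = 11148 * 24 = 267552 g/day
Convert g to kg: 267552 / 1000 = 267.552 kg/day

267.552 kg/day


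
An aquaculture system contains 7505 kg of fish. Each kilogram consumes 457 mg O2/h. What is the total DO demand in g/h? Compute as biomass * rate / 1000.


Total O2 consumption (mg/h) = 7505 kg * 457 mg/(kg*h) = 3429785 mg/h
Convert to g/h: 3429785 / 1000 = 3429.785 g/h

3429.785 g/h


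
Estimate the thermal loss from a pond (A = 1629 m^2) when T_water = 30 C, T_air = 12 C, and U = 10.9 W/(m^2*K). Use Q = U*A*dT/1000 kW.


Temperature difference dT = 30 - 12 = 18 K
Heat loss (W) = U * A * dT = 10.9 * 1629 * 18 = 319609.8 W
Convert to kW: 319609.8 / 1000 = 319.6098 kW

319.6098 kW


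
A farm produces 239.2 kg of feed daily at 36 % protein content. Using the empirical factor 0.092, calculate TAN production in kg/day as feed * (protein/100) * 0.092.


Protein in feed = 239.2 * 36/100 = 86.112 kg/day
TAN = protein * 0.092 = 86.112 * 0.092 = 7.922304 kg/day

7.922304 kg/day


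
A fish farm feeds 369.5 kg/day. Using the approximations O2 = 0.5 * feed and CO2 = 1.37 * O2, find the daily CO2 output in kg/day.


O2 = 369.5 * 0.5 = 184.75
CO2 = 184.75 * 1.37 = 253.1075

253.1075 kg/day


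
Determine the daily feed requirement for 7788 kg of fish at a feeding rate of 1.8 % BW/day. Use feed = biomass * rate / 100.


Feeding rate fraction = 1.8% / 100 = 0.018
Daily feed = 7788 kg * 0.018 = 140.184 kg/day

140.184 kg/day


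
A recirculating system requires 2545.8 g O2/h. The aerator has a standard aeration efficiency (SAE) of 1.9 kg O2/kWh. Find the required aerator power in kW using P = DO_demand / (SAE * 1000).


SAE in g O2/kWh = 1.9 * 1000 = 1900 g/kWh
P = DO_demand / SAE_g = 2545.8 / 1900 = 1.33989 kW

1.33989 kW


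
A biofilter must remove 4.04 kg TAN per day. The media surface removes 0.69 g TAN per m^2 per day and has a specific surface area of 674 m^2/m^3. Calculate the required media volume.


A = 4.04*1000 / 0.69 = 5855.0725 m^2
V = 5855.0725 / 674 = 8.68705

8.68705 m^3


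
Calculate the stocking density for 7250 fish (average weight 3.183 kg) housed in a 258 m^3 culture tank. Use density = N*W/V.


Total biomass = 7250 fish * 3.183 kg = 23076.75 kg
Density = total biomass / volume = 23076.75 / 258 = 89.4448 kg/m^3

89.4448 kg/m^3


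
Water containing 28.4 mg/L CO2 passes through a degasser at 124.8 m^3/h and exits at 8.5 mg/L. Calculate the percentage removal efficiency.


CO2_out / CO2_in = 8.5 / 28.4 = 0.29929577
Fraction remaining = 0.29929577
efficiency = (1 - 0.29929577) * 100 = 70.0704 %

70.0704 %


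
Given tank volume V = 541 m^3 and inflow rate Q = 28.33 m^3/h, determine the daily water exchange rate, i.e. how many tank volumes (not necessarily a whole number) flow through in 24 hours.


Daily flow volume = 28.33 m^3/h * 24 h = 679.92 m^3/day
Exchanges = daily flow / tank volume = 679.92 / 541 = 1.25678 exchanges/day

1.25678 exchanges/day


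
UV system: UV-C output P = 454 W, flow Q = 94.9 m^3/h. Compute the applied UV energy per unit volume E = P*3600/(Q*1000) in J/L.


Energy delivered per hour = 454 W * 3600 s = 1634400 J/h
Volume treated per hour = 94.9 m^3/h * 1000 = 94900 L/h
dose = 1634400 / 94900 = 17.2223 J/L

17.2223 J/L


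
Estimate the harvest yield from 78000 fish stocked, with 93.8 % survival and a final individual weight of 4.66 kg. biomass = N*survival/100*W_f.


Survivors = 78000 * 93.8/100 = 73164 fish
Harvest biomass = survivors * W_f = 73164 * 4.66 = 340944.24 kg

340944.24 kg


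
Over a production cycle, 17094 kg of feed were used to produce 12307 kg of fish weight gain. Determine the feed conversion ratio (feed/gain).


FCR = feed consumed / weight gained
FCR = 17094 kg / 12307 kg = 1.38897

1.38897


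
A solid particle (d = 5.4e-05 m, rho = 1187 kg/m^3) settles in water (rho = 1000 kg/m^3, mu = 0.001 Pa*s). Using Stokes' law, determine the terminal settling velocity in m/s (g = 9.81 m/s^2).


Density difference: rho_p - rho_f = 1187 - 1000 = 187 kg/m^3
d^2 = (5.4e-05)^2 = 2.916e-09 m^2
Numerator = (rho_p - rho_f) * g * d^2 = 187 * 9.81 * 2.916e-09 = 5.3493145e-06
Denominator = 18 * mu = 18 * 0.001 = 0.018
v_s = 5.3493145e-06 / 0.018 = 2.97184e-04 m/s
Check: Re = rho_f * v_s * d / mu = 1000 * 2.97184e-04 * 5.4e-05 / 0.001 = 0.016 < 1, so Stokes' law applies.

2.97184e-04 m/s


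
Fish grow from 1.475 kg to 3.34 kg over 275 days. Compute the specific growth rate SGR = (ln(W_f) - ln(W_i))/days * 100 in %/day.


ln(W_f) = ln(3.34) = 1.2059708
ln(W_i) = ln(1.475) = 0.38865799
ln(W_f) - ln(W_i) = 1.2059708 - 0.38865799 = 0.81731281
SGR = 0.81731281 / 275 * 100 = 0.297205 %/day

0.297205 %/day


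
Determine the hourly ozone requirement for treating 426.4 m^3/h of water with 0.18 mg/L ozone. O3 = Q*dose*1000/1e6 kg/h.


O3 demand (mg/h) = Q * dose * 1000 = 426.4 * 0.18 * 1000 = 76752 mg/h
Convert mg to kg: 76752 / 1e6 = 0.076752 kg/h

0.076752 kg/h


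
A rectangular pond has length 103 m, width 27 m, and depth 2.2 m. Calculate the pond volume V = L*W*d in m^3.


Base area = L * W = 103 * 27 = 2781 m^2
Volume = area * depth = 2781 * 2.2 = 6118.2 m^3

6118.2 m^3


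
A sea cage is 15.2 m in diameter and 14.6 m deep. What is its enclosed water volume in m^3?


r = d/2 = 15.2/2 = 7.6 m
Base area = pi*r^2 = pi*7.6^2 = 181.45839 m^2
Volume = 181.45839 * 14.6 = 2649.29 m^3

2649.29 m^3


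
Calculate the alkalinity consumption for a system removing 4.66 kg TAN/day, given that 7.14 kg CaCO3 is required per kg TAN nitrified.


Alkalinity factor: 7.14 kg CaCO3 consumed per kg TAN nitrified
alk = 4.66 kg TAN * 7.14 = 33.2724 kg CaCO3/day

33.2724 kg CaCO3/day


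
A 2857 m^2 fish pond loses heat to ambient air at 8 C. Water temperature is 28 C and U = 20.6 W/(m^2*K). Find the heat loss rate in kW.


Temperature difference dT = 28 - 8 = 20 K
Heat loss (W) = U * A * dT = 20.6 * 2857 * 20 = 1177084 W
Convert to kW: 1177084 / 1000 = 1177.084 kW

1177.084 kW


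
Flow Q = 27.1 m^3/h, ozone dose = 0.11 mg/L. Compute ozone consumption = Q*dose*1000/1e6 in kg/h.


O3 demand (mg/h) = Q * dose * 1000 = 27.1 * 0.11 * 1000 = 2981 mg/h
Convert mg to kg: 2981 / 1e6 = 0.002981 kg/h

0.002981 kg/h


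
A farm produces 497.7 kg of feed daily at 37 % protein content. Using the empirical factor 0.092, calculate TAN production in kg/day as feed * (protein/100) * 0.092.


Protein in feed = 497.7 * 37/100 = 184.149 kg/day
TAN = protein * 0.092 = 184.149 * 0.092 = 16.941708 kg/day

16.941708 kg/day


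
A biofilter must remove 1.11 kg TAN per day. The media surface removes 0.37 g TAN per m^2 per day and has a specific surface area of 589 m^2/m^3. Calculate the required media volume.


A = 1.11*1000 / 0.37 = 3000 m^2
V = 3000 / 589 = 5.09338

5.09338 m^3


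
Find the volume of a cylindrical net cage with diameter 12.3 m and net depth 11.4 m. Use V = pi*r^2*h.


r = d/2 = 12.3/2 = 6.15 m
Base area = pi*r^2 = pi*6.15^2 = 118.82289 m^2
Volume = 118.82289 * 11.4 = 1354.58 m^3

1354.58 m^3


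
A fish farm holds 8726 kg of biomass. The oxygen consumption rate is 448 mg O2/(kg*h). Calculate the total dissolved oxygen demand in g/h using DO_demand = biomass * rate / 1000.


Total O2 consumption (mg/h) = 8726 kg * 448 mg/(kg*h) = 3909248 mg/h
Convert to g/h: 3909248 / 1000 = 3909.248 g/h

3909.248 g/h


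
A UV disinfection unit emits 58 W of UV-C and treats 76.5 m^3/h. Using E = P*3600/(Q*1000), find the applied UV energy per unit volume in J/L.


Energy delivered per hour = 58 W * 3600 s = 208800 J/h
Volume treated per hour = 76.5 m^3/h * 1000 = 76500 L/h
dose = 208800 / 76500 = 2.72941 J/L

2.72941 J/L


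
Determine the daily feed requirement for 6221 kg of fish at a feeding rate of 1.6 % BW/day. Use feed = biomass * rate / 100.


Feeding rate fraction = 1.6% / 100 = 0.016
Daily feed = 6221 kg * 0.016 = 99.536 kg/day

99.536 kg/day


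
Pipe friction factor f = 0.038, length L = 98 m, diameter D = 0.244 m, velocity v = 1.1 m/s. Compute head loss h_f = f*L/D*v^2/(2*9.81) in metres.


v^2 = 1.1^2 = 1.21 m^2/s^2
L/D = 98/0.244 = 401.63934
h_f = f*(L/D)*v^2/(2g) = 0.038 * 401.63934 * 1.21 / 19.62 = 0.941253 m

0.941253 m


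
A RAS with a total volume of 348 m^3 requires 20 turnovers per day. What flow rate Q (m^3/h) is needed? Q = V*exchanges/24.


Daily recirculation volume = 348 m^3 * 20 = 6960 m^3/day
Flow rate Q = daily volume / 24 h = 6960 / 24 = 290 m^3/h

290 m^3/h


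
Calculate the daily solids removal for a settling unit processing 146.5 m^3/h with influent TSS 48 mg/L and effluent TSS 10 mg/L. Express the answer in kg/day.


Concentration drop: TSS_in - TSS_out = 48 - 10 = 38 mg/L
Hourly solids removed = Q * dTSS = 146.5 m^3/h * 38 mg/L = 5567 g/h  (m^3/h * mg/L = g/h)
Daily solids removed = 5567 * 24 = 133608 g/day
Convert g to kg: 133608 / 1000 = 133.608 kg/day

133.608 kg/day


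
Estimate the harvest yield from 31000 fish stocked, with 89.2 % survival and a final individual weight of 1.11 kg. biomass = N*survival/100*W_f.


Survivors = 31000 * 89.2/100 = 27652 fish
Harvest biomass = survivors * W_f = 27652 * 1.11 = 30693.72 kg

30693.72 kg


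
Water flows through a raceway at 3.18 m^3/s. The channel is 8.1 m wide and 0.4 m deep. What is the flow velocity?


Cross-sectional area = W * d = 8.1 * 0.4 = 3.24 m^2
Velocity = Q / A = 3.18 / 3.24 = 0.981481 m/s

0.981481 m/s


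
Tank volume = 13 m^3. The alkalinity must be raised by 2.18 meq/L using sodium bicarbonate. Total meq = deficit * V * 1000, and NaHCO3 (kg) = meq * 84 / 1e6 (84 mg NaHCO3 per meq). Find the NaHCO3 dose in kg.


Tank volume in L = 13 m^3 * 1000 = 13000 L
Total meq required = 2.18 meq/L * 13000 L = 28340 meq
NaHCO3 mass = 28340 meq * 84 mg/meq / 1e6 = 2.38056 kg

2.38056 kg


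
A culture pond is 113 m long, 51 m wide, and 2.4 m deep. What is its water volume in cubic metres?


Base area = L * W = 113 * 51 = 5763 m^2
Volume = area * depth = 5763 * 2.4 = 13831.2 m^3

13831.2 m^3


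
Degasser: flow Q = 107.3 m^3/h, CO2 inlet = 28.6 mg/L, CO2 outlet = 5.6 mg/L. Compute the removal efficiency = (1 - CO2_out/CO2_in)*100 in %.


CO2_out / CO2_in = 5.6 / 28.6 = 0.1958042
Fraction remaining = 0.1958042
efficiency = (1 - 0.1958042) * 100 = 80.4196 %

80.4196 %


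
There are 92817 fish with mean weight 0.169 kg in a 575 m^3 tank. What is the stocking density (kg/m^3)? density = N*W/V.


Total biomass = 92817 fish * 0.169 kg = 15686.073 kg
Density = total biomass / volume = 15686.073 / 575 = 27.2801 kg/m^3

27.2801 kg/m^3


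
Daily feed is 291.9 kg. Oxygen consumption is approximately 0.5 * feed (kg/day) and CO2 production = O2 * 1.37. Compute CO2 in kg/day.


O2 = 291.9 * 0.5 = 145.95
CO2 = 145.95 * 1.37 = 199.9515

199.9515 kg/day


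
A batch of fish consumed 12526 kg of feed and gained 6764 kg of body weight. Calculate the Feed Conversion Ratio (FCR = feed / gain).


FCR = feed consumed / weight gained
FCR = 12526 kg / 6764 kg = 1.85186

1.85186


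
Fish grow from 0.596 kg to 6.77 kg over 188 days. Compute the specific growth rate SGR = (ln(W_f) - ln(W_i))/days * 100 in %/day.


ln(W_f) = ln(6.77) = 1.9125011
ln(W_i) = ln(0.596) = -0.51751461
ln(W_f) - ln(W_i) = 1.9125011 - -0.51751461 = 2.4300157
SGR = 2.4300157 / 188 * 100 = 1.29256 %/day

1.29256 %/day


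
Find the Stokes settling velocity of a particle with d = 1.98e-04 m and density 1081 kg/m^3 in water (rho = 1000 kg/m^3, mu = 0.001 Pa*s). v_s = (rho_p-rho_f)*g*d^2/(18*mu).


Density difference: rho_p - rho_f = 1081 - 1000 = 81 kg/m^3
d^2 = (1.98e-04)^2 = 3.9204e-08 m^2
Numerator = (rho_p - rho_f) * g * d^2 = 81 * 9.81 * 3.9204e-08 = 3.115189e-05
Denominator = 18 * mu = 18 * 0.001 = 0.018
v_s = 3.115189e-05 / 0.018 = 0.00173066 m/s
Check: Re = rho_f * v_s * d / mu = 1000 * 0.00173066 * 1.98e-04 / 0.001 = 0.343 < 1, so Stokes' law applies.

0.00173066 m/s


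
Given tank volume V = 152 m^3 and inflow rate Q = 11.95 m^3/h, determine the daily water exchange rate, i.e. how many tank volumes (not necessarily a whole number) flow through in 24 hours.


Daily flow volume = 11.95 m^3/h * 24 h = 286.8 m^3/day
Exchanges = daily flow / tank volume = 286.8 / 152 = 1.88684 exchanges/day

1.88684 exchanges/day


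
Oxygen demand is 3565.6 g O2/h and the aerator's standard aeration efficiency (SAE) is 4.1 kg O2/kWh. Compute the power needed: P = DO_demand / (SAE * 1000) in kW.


SAE in g O2/kWh = 4.1 * 1000 = 4100 g/kWh
P = DO_demand / SAE_g = 3565.6 / 4100 = 0.869659 kW

0.869659 kW


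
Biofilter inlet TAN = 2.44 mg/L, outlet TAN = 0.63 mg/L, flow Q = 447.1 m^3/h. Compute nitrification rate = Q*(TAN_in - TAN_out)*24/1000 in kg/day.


Concentration drop: TAN_in - TAN_out = 2.44 - 0.63 = 1.81 mg/L
Hourly TAN removed = Q * dTAN = 447.1 m^3/h * 1.81 mg/L = 809.251 g/h  (m^3/h * mg/L = g/h)
Daily TAN removed = 809.251 * 24 = 19422.024 g/day
Convert to kg/day: 19422.024 / 1000 = 19.422024 kg/day

19.422024 kg/day


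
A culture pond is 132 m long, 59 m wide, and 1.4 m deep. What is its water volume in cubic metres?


Base area = L * W = 132 * 59 = 7788 m^2
Volume = area * depth = 7788 * 1.4 = 10903.2 m^3

10903.2 m^3


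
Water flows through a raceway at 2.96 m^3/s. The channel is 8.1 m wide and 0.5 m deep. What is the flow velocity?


Cross-sectional area = W * d = 8.1 * 0.5 = 4.05 m^2
Velocity = Q / A = 2.96 / 4.05 = 0.730864 m/s

0.730864 m/s


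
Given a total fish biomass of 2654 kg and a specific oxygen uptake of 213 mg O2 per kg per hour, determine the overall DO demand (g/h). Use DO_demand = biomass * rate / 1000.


Total O2 consumption (mg/h) = 2654 kg * 213 mg/(kg*h) = 565302 mg/h
Convert to g/h: 565302 / 1000 = 565.302 g/h

565.302 g/h


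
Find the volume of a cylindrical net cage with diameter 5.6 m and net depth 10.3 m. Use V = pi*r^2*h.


r = d/2 = 5.6/2 = 2.8 m
Base area = pi*r^2 = pi*2.8^2 = 24.630086 m^2
Volume = 24.630086 * 10.3 = 253.69 m^3

253.69 m^3


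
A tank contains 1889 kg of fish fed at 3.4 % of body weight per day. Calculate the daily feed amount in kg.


Feeding rate fraction = 3.4% / 100 = 0.034
Daily feed = 1889 kg * 0.034 = 64.226 kg/day

64.226 kg/day


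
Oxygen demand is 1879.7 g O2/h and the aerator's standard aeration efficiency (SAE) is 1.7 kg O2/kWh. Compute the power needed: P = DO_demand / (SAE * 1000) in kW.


SAE in g O2/kWh = 1.7 * 1000 = 1700 g/kWh
P = DO_demand / SAE_g = 1879.7 / 1700 = 1.10571 kW

1.10571 kW


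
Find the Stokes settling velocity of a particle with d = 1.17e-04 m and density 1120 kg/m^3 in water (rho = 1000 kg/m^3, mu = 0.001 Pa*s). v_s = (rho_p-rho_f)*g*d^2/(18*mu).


Density difference: rho_p - rho_f = 1120 - 1000 = 120 kg/m^3
d^2 = (1.17e-04)^2 = 1.3689e-08 m^2
Numerator = (rho_p - rho_f) * g * d^2 = 120 * 9.81 * 1.3689e-08 = 1.6114691e-05
Denominator = 18 * mu = 18 * 0.001 = 0.018
v_s = 1.6114691e-05 / 0.018 = 8.95261e-04 m/s
Check: Re = rho_f * v_s * d / mu = 1000 * 8.95261e-04 * 1.17e-04 / 0.001 = 0.105 < 1, so Stokes' law applies.

8.95261e-04 m/s


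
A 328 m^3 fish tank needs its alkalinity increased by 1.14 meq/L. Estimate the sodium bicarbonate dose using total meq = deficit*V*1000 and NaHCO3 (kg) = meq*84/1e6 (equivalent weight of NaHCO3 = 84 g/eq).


Tank volume in L = 328 m^3 * 1000 = 328000 L
Total meq required = 1.14 meq/L * 328000 L = 373920 meq
NaHCO3 mass = 373920 meq * 84 mg/meq / 1e6 = 31.4093 kg

31.4093 kg


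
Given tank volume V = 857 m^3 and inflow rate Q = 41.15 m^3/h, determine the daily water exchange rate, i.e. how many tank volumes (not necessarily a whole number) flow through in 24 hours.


Daily flow volume = 41.15 m^3/h * 24 h = 987.6 m^3/day
Exchanges = daily flow / tank volume = 987.6 / 857 = 1.15239 exchanges/day

1.15239 exchanges/day


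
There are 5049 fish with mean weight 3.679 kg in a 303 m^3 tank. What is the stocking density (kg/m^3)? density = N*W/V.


Total biomass = 5049 fish * 3.679 kg = 18575.271 kg
Density = total biomass / volume = 18575.271 / 303 = 61.3045 kg/m^3

61.3045 kg/m^3


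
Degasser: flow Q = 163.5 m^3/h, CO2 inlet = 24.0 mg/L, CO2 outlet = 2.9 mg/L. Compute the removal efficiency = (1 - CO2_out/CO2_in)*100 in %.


CO2_out / CO2_in = 2.9 / 24.0 = 0.12083333
Fraction remaining = 0.12083333
efficiency = (1 - 0.12083333) * 100 = 87.9167 %

87.9167 %


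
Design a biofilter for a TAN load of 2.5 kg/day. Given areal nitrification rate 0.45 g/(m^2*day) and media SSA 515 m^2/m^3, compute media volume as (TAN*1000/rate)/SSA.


A = 2.5*1000 / 0.45 = 5555.5556 m^2
V = 5555.5556 / 515 = 10.7875

10.7875 m^3


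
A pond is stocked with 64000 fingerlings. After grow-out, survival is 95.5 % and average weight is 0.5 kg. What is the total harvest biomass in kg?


Survivors = 64000 * 95.5/100 = 61120 fish
Harvest biomass = survivors * W_f = 61120 * 0.5 = 30560 kg

30560 kg


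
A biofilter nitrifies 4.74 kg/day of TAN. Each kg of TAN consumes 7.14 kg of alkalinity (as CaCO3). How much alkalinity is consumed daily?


Alkalinity factor: 7.14 kg CaCO3 consumed per kg TAN nitrified
alk = 4.74 kg TAN * 7.14 = 33.8436 kg CaCO3/day

33.8436 kg CaCO3/day


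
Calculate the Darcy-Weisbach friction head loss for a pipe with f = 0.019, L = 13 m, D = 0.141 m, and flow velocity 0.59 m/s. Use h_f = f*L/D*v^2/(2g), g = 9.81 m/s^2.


v^2 = 0.59^2 = 0.3481 m^2/s^2
L/D = 13/0.141 = 92.198582
h_f = f*(L/D)*v^2/(2g) = 0.019 * 92.198582 * 0.3481 / 19.62 = 0.0310801 m

0.0310801 m


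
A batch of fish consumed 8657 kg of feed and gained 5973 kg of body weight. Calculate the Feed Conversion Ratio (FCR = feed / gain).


FCR = feed consumed / weight gained
FCR = 8657 kg / 5973 kg = 1.44936

1.44936


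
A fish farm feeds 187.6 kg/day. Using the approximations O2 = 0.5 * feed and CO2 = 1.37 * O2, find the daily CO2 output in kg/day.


O2 = 187.6 * 0.5 = 93.8
CO2 = 93.8 * 1.37 = 128.506

128.506 kg/day


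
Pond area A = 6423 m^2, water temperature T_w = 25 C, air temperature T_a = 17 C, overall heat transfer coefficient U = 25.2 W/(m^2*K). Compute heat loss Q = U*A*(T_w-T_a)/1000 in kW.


Temperature difference dT = 25 - 17 = 8 K
Heat loss (W) = U * A * dT = 25.2 * 6423 * 8 = 1294876.8 W
Convert to kW: 1294876.8 / 1000 = 1294.8768 kW

1294.8768 kW
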